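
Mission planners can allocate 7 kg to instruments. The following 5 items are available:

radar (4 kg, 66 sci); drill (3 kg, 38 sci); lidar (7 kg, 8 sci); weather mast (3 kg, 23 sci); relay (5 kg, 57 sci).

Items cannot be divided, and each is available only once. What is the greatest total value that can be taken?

Check high-value combinations within 7 kg:
- radar+drill: mass 4+3=7, value 66+38=104
- radar+weather mast: mass 4+3=7, value 66+23=89
- radar: mass 4, value 66
Best: 104 sci.

104 sci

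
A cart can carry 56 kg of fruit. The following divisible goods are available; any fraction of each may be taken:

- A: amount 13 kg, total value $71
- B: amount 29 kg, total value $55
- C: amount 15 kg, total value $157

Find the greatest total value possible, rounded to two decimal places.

Take in order of value per unit:
- C (157/15 per unit): all 15 → value 157, running total 157.00
- A (71/13 per unit): all 13 → value 71, running total 228.00
- B (55/29 per unit): 28 of 29 → value 28×55/29 = 53.1034, running total 281.10
Total 281.10.

281.10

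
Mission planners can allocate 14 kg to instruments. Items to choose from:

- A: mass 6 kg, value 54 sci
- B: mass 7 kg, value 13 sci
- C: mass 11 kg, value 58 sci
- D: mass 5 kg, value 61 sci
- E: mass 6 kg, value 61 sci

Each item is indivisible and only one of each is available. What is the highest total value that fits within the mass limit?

Check high-value combinations within 14 kg:
- D+E: mass 5+6=11, value 61+61=122
- A+D: mass 6+5=11, value 54+61=115
- A+E: mass 6+6=12, value 54+61=115
Best: 122 sci.

122 sci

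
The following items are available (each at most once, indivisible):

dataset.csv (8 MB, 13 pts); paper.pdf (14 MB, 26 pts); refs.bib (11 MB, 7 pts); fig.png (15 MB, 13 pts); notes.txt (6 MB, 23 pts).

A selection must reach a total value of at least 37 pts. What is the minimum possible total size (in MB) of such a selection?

Subsets with value ≥ 37, sorted by total size:
- paper.pdf+notes.txt: size 20, value 49
- dataset.csv+paper.pdf: size 22, value 39
- dataset.csv+refs.bib+notes.txt: size 25, value 43
Minimum size: 20 MB.

20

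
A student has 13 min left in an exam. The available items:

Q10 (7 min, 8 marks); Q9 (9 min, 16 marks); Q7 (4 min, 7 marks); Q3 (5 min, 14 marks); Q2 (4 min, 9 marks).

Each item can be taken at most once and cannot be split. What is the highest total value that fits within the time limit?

Check high-value combinations within 13 min:
- Q7+Q3+Q2: time 4+5+4=13, value 7+14+9=30
- Q9+Q2: time 9+4=13, value 16+9=25
- Q3+Q2: time 5+4=9, value 14+9=23
Best: 30 marks.

30 marks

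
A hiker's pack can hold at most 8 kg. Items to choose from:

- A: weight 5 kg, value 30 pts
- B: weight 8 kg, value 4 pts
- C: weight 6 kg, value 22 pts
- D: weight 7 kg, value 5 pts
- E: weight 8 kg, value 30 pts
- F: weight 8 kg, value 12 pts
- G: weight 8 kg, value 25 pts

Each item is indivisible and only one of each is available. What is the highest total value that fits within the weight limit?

This is a 0/1 knapsack; check combinations near the capacity.
- A: weight 5, value 30
- E: weight 8, value 30
- G: weight 8, value 25
Best: 30 pts.

30 pts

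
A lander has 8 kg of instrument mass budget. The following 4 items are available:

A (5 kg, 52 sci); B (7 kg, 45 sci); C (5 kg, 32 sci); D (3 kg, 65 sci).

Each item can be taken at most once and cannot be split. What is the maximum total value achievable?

Check high-value combinations within 8 kg:
- A+D: mass 5+3=8, value 52+65=117
- C+D: mass 5+3=8, value 32+65=97
- D: mass 3, value 65
Best: 117 sci.

117 sci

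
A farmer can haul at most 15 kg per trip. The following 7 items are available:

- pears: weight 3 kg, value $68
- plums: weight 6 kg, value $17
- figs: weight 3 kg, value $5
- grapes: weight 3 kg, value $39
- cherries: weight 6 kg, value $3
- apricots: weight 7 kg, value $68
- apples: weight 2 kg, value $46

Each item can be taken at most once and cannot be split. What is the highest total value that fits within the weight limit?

$221

Check high-value combinations within 15 kg:
- pears+grapes+apricots+apples: weight 3+3+7+2=15, value 68+39+68+46=221
- pears+figs+apricots+apples: weight 3+3+7+2=15, value 68+5+68+46=187
- pears+apricots+apples: weight 3+7+2=12, value 68+68+46=182
- pears+grapes+apricots: weight 3+3+7=13, value 68+39+68=175
Best: $221.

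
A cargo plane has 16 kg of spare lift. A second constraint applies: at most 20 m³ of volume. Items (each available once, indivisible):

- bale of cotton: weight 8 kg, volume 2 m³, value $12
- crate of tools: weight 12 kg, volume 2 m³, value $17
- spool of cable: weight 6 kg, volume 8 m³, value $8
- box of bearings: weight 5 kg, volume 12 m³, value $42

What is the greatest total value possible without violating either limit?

$54

Feasible sets respecting both limits:
- bale of cotton+box of bearings: weight 13, volume 14, value 54
- spool of cable+box of bearings: weight 11, volume 20, value 50
- box of bearings: weight 5, volume 12, value 42
- bale of cotton+spool of cable: weight 14, volume 10, value 20
Best: $54.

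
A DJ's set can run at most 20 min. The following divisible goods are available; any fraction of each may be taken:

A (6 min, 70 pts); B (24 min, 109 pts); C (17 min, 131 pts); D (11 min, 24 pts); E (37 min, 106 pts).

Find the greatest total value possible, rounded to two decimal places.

177.88

Take in order of value per unit:
- A (70/6 per unit): all 6 → value 70, running total 70.00
- C (131/17 per unit): 14 of 17 → value 14×131/17 = 107.8824, running total 177.88
Total 177.88.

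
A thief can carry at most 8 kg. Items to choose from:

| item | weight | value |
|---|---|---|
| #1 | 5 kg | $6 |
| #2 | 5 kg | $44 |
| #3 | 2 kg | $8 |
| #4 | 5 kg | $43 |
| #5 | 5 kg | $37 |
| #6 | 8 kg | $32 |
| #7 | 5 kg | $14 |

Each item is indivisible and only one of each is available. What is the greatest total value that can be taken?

$52

Check high-value combinations within 8 kg:
- #2+#3: weight 5+2=7, value 44+8=52
- #3+#4: weight 2+5=7, value 8+43=51
- #3+#5: weight 2+5=7, value 8+37=45
Best: $52.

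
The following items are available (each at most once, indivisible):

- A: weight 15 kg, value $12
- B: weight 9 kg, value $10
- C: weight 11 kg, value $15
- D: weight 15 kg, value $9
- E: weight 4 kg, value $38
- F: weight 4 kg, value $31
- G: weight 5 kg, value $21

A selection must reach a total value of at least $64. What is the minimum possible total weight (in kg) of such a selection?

8

Subsets with value ≥ 64, sorted by total weight:
- E+F: weight 8, value 69
- E+F+G: weight 13, value 90
Minimum weight: 8 kg.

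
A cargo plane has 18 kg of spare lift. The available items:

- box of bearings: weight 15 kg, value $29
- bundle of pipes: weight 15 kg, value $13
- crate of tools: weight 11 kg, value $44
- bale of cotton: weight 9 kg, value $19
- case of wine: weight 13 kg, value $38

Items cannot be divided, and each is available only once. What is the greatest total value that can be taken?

This is a 0/1 knapsack; check combinations near the capacity.
- crate of tools: weight 11, value 44
- case of wine: weight 13, value 38
- box of bearings: weight 15, value 29
Best: $44.

$44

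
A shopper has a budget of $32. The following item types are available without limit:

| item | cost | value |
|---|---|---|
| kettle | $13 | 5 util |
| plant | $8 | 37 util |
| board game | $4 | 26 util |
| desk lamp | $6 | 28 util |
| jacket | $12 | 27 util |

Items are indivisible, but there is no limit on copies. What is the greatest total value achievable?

208 util

Best value-per-unit is board game at 26/4, and filling with it alone uses cost 8×4=32. No mix of the others beats 8×26 = 208.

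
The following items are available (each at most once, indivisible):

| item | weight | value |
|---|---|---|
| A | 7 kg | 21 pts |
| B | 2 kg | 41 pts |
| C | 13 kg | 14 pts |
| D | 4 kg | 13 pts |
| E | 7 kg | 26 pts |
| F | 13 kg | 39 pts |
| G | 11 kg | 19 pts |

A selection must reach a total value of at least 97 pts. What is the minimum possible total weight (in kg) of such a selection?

20

Subsets with value ≥ 97, sorted by total weight:
- A+B+D+E: weight 20, value 101
- B+E+F: weight 22, value 106
- A+B+F: weight 22, value 101
- B+D+E+G: weight 24, value 99
Minimum weight: 20 kg.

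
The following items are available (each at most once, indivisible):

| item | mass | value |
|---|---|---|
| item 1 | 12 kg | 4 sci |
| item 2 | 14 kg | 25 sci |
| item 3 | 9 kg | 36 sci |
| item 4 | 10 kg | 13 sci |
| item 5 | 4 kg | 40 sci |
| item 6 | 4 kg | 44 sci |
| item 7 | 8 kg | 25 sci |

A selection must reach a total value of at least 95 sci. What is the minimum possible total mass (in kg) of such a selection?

Subsets with value ≥ 95, sorted by total mass:
- item 5+item 6+item 7: mass 16, value 109
- item 3+item 5+item 6: mass 17, value 120
- item 4+item 5+item 6: mass 18, value 97
Minimum mass: 16 kg.

16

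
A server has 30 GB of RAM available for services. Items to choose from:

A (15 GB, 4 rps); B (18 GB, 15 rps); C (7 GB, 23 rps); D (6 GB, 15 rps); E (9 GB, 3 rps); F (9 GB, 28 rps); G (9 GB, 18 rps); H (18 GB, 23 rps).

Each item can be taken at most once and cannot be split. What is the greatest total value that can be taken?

69 rps

Check high-value combinations within 30 GB:
- C+F+G: memory 7+9+9=25, value 23+28+18=69
- C+D+F: memory 7+6+9=22, value 23+15+28=66
- D+F+G: memory 6+9+9=24, value 15+28+18=61
Best: 69 rps.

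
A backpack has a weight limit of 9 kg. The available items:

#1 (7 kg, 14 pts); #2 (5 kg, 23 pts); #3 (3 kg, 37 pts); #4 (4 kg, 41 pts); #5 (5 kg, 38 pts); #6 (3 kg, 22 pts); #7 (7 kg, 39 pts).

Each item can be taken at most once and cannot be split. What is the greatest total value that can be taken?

Check high-value combinations within 9 kg:
- #4+#5: weight 4+5=9, value 41+38=79
- #3+#4: weight 3+4=7, value 37+41=78
- #3+#5: weight 3+5=8, value 37+38=75
Best: 79 pts.

79 pts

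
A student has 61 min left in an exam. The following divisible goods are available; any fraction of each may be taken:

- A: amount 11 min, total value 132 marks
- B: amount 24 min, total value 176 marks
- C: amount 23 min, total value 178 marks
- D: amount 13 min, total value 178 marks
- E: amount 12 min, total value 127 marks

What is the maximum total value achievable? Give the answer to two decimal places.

Take in order of value per unit:
- D (178/13 per unit): all 13 → value 178, running total 178.00
- A (132/11 per unit): all 11 → value 132, running total 310.00
- E (127/12 per unit): all 12 → value 127, running total 437.00
- C (178/23 per unit): all 23 → value 178, running total 615.00
- B (176/24 per unit): 2 of 24 → value 2×176/24 = 14.6667, running total 629.67
Total 629.67.

629.67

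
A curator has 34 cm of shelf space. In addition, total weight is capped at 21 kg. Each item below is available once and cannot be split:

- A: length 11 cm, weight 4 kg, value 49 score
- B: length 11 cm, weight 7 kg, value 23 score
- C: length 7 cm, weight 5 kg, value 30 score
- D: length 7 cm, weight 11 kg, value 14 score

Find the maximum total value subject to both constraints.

Feasible sets respecting both limits:
- A+B+C: length 29, weight 16, value 102
- A+C+D: length 25, weight 20, value 93
- A+C: length 18, weight 9, value 79
- A+B: length 22, weight 11, value 72
Best: 102 score.

102 score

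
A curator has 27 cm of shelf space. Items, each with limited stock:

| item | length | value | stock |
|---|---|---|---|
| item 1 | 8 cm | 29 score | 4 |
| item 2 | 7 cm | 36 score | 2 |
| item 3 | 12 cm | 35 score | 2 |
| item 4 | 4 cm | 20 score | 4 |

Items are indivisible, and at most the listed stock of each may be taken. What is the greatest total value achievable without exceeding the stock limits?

Best selections within length 27 and stock limits:
- 2×item 2 + 3×item 4: length 26, value 132
- 1×item 1 + 1×item 2 + 3×item 4: length 27, value 125
- 1×item 1 + 2×item 2 + 1×item 4: length 26, value 121
- 1×item 2 + 4×item 4: length 23, value 116
Best: 132 score.

132 score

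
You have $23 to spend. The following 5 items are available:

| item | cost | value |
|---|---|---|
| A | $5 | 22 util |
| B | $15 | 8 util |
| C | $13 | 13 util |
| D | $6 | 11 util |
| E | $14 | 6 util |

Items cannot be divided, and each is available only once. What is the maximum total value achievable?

This is a 0/1 knapsack; check combinations near the capacity.
- A+C: cost 5+13=18, value 22+13=35
- A+D: cost 5+6=11, value 22+11=33
- A+B: cost 5+15=20, value 22+8=30
- A+E: cost 5+14=19, value 22+6=28
- C+D: cost 13+6=19, value 13+11=24
Best: 35 util.

35 util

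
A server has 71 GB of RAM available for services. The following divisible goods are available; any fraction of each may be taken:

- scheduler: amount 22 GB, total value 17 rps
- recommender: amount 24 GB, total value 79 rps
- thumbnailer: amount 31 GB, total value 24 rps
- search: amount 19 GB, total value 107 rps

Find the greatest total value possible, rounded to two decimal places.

207.68

Take in order of value per unit:
- search (107/19 per unit): all 19 → value 107, running total 107.00
- recommender (79/24 per unit): all 24 → value 79, running total 186.00
- thumbnailer (24/31 per unit): 28 of 31 → value 28×24/31 = 21.6774, running total 207.68
Total 207.68.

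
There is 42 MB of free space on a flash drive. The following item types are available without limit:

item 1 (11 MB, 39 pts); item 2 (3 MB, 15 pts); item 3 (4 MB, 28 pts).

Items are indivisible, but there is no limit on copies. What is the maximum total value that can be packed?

Best value-per-unit is item 3 at 28/4; filling with it alone gives 10×28 = 280.
Optimal mix: 2×item 2 + 9×item 3 → size 42, value 282.

282 pts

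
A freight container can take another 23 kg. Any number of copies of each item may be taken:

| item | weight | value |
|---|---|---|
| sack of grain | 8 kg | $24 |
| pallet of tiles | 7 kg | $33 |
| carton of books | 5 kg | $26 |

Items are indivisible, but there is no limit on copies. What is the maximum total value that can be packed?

$111

Best value-per-unit is carton of books at 26/5; filling with it alone gives 4×26 = 104.
Optimal mix: 1×pallet of tiles + 3×carton of books → weight 22, value 111.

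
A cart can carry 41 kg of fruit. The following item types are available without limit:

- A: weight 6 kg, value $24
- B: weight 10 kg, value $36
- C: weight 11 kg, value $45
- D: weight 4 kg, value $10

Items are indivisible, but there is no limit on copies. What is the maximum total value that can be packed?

$165

Best value-per-unit is C at 45/11; filling with it alone gives 3×45 = 135.
Optimal mix: 5×A + 1×C → weight 41, value 165.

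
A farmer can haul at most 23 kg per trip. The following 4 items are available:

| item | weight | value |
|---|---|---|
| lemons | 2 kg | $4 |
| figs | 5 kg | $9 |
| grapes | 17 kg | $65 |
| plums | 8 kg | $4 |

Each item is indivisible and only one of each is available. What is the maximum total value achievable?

$74

Check high-value combinations within 23 kg:
- figs+grapes: weight 5+17=22, value 9+65=74
- lemons+grapes: weight 2+17=19, value 4+65=69
- grapes: weight 17, value 65
Best: $74.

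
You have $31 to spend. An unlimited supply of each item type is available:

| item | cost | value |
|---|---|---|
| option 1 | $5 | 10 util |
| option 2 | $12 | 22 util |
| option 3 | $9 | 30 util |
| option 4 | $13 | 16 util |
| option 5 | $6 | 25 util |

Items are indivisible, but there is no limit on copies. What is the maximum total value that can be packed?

Best value-per-unit is option 5 at 25/6, and filling with it alone uses cost 5×6=30. No mix of the others beats 5×25 = 125.

125 util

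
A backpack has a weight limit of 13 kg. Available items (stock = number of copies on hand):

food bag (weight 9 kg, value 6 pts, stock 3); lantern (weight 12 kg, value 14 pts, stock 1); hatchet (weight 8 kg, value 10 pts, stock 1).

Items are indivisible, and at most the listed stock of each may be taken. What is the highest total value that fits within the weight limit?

Top feasible selections:
- 1×lantern: weight 12, value 14
- 1×hatchet: weight 8, value 10
Best: 14 pts.

14 pts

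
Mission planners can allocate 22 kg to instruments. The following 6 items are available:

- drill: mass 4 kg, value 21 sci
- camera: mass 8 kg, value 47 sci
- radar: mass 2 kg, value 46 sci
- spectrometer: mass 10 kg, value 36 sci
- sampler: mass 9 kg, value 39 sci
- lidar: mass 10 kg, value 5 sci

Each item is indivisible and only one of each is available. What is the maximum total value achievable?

Check high-value combinations within 22 kg:
- camera+radar+sampler: mass 8+2+9=19, value 47+46+39=132
- camera+radar+spectrometer: mass 8+2+10=20, value 47+46+36=129
- radar+spectrometer+sampler: mass 2+10+9=21, value 46+36+39=121
- drill+camera+radar: mass 4+8+2=14, value 21+47+46=114
- drill+camera+sampler: mass 4+8+9=21, value 21+47+39=107
Best: 132 sci.

132 sci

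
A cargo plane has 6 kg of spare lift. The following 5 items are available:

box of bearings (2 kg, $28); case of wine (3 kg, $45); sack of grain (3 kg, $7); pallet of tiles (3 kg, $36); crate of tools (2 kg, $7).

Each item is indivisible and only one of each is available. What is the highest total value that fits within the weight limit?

Check high-value combinations within 6 kg:
- case of wine+pallet of tiles: weight 3+3=6, value 45+36=81
- box of bearings+case of wine: weight 2+3=5, value 28+45=73
- box of bearings+pallet of tiles: weight 2+3=5, value 28+36=64
- case of wine+crate of tools: weight 3+2=5, value 45+7=52
- case of wine+sack of grain: weight 3+3=6, value 45+7=52
Best: $81.

$81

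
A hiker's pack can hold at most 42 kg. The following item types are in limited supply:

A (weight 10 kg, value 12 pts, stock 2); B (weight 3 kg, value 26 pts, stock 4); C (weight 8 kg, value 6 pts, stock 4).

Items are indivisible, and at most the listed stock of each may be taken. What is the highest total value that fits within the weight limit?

134 pts

Best selections within weight 42 and stock limits:
- 2×A + 4×B + 1×C: weight 40, value 134
- 2×A + 4×B: weight 32, value 128
- 1×A + 4×B + 2×C: weight 38, value 128
- 1×A + 4×B + 1×C: weight 30, value 122
Best: 134 pts.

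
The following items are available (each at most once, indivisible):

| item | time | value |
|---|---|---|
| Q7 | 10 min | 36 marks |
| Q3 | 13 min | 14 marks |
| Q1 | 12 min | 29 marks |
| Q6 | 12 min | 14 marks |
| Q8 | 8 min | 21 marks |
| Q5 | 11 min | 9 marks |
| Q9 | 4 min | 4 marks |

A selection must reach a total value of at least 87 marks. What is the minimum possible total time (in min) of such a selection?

Subsets with value ≥ 87, sorted by total time:
- Q7+Q1+Q8+Q9: time 34, value 90
- Q7+Q1+Q8+Q5: time 41, value 95
- Q7+Q1+Q6+Q8: time 42, value 100
Minimum time: 34 min.

34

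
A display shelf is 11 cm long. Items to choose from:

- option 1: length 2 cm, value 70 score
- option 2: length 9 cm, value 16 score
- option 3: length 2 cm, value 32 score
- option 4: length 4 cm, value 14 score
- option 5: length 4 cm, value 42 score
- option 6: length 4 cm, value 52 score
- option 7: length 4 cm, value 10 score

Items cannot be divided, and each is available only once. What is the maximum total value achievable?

164 score

Check high-value combinations within 11 cm:
- option 1+option 5+option 6: length 2+4+4=10, value 70+42+52=164
- option 1+option 3+option 6: length 2+2+4=8, value 70+32+52=154
- option 1+option 3+option 5: length 2+2+4=8, value 70+32+42=144
- option 1+option 4+option 6: length 2+4+4=10, value 70+14+52=136
- option 1+option 6+option 7: length 2+4+4=10, value 70+52+10=132
Best: 164 score.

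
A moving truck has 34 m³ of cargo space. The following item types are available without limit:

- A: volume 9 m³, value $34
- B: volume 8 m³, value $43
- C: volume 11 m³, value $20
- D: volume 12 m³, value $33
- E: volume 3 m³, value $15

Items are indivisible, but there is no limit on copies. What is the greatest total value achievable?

$176

Best value-per-unit is B at 43/8; filling with it alone gives 4×43 = 172.
Optimal mix: 2×B + 6×E → volume 34, value 176.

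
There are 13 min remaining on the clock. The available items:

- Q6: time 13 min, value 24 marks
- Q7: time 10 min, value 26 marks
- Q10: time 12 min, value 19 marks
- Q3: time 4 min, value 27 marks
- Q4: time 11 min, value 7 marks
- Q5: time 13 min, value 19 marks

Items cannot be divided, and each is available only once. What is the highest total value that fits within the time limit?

This is a 0/1 knapsack; check combinations near the capacity.
- Q3: time 4, value 27
- Q7: time 10, value 26
- Q6: time 13, value 24
- Q10: time 12, value 19
- Q5: time 13, value 19
Best: 27 marks.

27 marks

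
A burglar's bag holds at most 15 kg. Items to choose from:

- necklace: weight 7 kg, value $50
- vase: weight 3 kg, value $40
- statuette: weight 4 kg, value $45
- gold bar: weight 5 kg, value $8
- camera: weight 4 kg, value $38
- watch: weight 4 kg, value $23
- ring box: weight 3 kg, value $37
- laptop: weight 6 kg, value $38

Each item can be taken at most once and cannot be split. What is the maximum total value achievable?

$160

Check high-value combinations within 15 kg:
- vase+statuette+camera+ring box: weight 3+4+4+3=14, value 40+45+38+37=160
- vase+statuette+camera+watch: weight 3+4+4+4=15, value 40+45+38+23=146
- vase+statuette+watch+ring box: weight 3+4+4+3=14, value 40+45+23+37=145
- statuette+camera+watch+ring box: weight 4+4+4+3=15, value 45+38+23+37=143
Best: $160.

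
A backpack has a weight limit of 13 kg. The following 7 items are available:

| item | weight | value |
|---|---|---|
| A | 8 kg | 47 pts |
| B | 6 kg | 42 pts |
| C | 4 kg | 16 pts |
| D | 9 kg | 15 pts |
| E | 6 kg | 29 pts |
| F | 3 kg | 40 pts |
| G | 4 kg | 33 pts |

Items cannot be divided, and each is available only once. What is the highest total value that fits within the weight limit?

This is a 0/1 knapsack; check combinations near the capacity.
- B+F+G: weight 6+3+4=13, value 42+40+33=115
- E+F+G: weight 6+3+4=13, value 29+40+33=102
- B+C+F: weight 6+4+3=13, value 42+16+40=98
- C+F+G: weight 4+3+4=11, value 16+40+33=89
- A+F: weight 8+3=11, value 47+40=87
Best: 115 pts.

115 pts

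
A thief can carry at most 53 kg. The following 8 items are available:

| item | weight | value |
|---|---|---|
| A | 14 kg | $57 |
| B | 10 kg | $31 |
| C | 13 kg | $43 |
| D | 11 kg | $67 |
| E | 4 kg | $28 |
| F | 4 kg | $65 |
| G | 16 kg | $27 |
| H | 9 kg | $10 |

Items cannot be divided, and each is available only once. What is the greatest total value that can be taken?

Check high-value combinations within 53 kg:
- A+B+C+D+F: weight 14+10+13+11+4=52, value 57+31+43+67+65=263
- A+C+D+E+F: weight 14+13+11+4+4=46, value 57+43+67+28+65=260
- A+B+D+E+F+H: weight 14+10+11+4+4+9=52, value 57+31+67+28+65+10=258
- A+B+D+E+F: weight 14+10+11+4+4=43, value 57+31+67+28+65=248
Best: $263.

$263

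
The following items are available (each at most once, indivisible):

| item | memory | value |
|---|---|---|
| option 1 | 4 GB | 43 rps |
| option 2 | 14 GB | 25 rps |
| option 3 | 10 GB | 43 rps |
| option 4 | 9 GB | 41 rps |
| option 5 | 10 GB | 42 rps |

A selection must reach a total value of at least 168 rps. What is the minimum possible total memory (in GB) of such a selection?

Subsets with value ≥ 168, sorted by total memory:
- option 1+option 3+option 4+option 5: memory 33, value 169
- option 1+option 2+option 3+option 4+option 5: memory 47, value 194
Minimum memory: 33 GB.

33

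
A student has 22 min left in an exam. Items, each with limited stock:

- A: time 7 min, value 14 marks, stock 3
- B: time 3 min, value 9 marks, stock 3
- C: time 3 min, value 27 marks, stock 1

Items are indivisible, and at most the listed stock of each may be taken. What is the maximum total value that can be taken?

Best selections within time 22 and stock limits:
- 1×A + 3×B + 1×C: time 19, value 68
- 2×A + 1×B + 1×C: time 20, value 64
- 1×A + 2×B + 1×C: time 16, value 59
- 2×A + 1×C: time 17, value 55
Best: 68 marks.

68 marks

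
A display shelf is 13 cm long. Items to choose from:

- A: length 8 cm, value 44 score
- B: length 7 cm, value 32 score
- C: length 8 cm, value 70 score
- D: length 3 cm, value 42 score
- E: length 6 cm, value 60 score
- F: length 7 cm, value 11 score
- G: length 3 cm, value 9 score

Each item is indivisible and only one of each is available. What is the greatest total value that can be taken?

Check high-value combinations within 13 cm:
- C+D: length 8+3=11, value 70+42=112
- D+E+G: length 3+6+3=12, value 42+60+9=111
- D+E: length 3+6=9, value 42+60=102
- B+E: length 7+6=13, value 32+60=92
Best: 112 score.

112 score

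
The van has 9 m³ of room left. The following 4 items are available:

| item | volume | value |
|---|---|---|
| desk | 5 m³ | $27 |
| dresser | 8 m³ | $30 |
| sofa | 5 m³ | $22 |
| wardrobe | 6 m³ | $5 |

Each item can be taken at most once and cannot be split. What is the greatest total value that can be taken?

$30

Check high-value combinations within 9 m³:
- dresser: volume 8, value 30
- desk: volume 5, value 27
- sofa: volume 5, value 22
- wardrobe: volume 6, value 5
Best: $30.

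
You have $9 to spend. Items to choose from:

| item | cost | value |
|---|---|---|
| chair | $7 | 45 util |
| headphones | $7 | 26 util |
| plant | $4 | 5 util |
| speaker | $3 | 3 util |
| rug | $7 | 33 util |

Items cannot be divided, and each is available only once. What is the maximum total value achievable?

45 util

This is a 0/1 knapsack; check combinations near the capacity.
- chair: cost 7, value 45
- rug: cost 7, value 33
- headphones: cost 7, value 26
Best: 45 util.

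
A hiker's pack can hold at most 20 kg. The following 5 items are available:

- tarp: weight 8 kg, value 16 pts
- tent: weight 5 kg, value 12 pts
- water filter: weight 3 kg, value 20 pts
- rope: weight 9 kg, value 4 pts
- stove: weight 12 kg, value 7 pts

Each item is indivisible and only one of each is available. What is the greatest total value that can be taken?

48 pts

Check high-value combinations within 20 kg:
- tarp+tent+water filter: weight 8+5+3=16, value 16+12+20=48
- tarp+water filter+rope: weight 8+3+9=20, value 16+20+4=40
- tent+water filter+stove: weight 5+3+12=20, value 12+20+7=39
Best: 48 pts.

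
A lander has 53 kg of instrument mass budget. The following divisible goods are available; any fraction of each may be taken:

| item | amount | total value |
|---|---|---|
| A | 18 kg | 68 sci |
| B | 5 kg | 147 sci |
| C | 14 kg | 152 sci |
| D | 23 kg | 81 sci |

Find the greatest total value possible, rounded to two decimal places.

423.35

Take in order of value per unit:
- B (147/5 per unit): all 5 → value 147, running total 147.00
- C (152/14 per unit): all 14 → value 152, running total 299.00
- A (68/18 per unit): all 18 → value 68, running total 367.00
- D (81/23 per unit): 16 of 23 → value 16×81/23 = 56.3478, running total 423.35
Total 423.35.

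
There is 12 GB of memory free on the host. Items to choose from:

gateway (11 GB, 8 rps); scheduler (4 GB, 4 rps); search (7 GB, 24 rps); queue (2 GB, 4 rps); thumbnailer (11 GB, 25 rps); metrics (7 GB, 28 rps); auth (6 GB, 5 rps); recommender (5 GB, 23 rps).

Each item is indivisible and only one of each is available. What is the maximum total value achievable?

Check high-value combinations within 12 GB:
- metrics+recommender: memory 7+5=12, value 28+23=51
- search+recommender: memory 7+5=12, value 24+23=47
- queue+metrics: memory 2+7=9, value 4+28=32
- scheduler+metrics: memory 4+7=11, value 4+28=32
- scheduler+queue+recommender: memory 4+2+5=11, value 4+4+23=31
Best: 51 rps.

51 rps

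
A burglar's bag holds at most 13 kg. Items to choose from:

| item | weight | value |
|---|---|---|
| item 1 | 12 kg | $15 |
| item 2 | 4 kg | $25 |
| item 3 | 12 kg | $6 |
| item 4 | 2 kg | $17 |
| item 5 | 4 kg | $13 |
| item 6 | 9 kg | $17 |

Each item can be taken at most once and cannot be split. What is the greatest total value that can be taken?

Check high-value combinations within 13 kg:
- item 2+item 4+item 5: weight 4+2+4=10, value 25+17+13=55
- item 2+item 4: weight 4+2=6, value 25+17=42
- item 2+item 6: weight 4+9=13, value 25+17=42
Best: $55.

$55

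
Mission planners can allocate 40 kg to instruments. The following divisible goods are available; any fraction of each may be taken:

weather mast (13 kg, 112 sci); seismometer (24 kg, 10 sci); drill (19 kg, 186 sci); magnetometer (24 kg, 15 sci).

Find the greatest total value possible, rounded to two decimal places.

Take in order of value per unit:
- drill (186/19 per unit): all 19 → value 186, running total 186.00
- weather mast (112/13 per unit): all 13 → value 112, running total 298.00
- magnetometer (15/24 per unit): 8 of 24 → value 8×15/24 = 5.0000, running total 303.00
Total 303.00.

303.00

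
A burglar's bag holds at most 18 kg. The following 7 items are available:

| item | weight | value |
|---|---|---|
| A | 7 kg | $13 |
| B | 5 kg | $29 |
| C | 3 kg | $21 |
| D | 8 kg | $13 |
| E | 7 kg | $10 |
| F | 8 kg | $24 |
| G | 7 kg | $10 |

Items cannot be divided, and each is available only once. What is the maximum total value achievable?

Check high-value combinations within 18 kg:
- B+C+F: weight 5+3+8=16, value 29+21+24=74
- A+B+C: weight 7+5+3=15, value 13+29+21=63
- B+C+D: weight 5+3+8=16, value 29+21+13=63
- B+C+E: weight 5+3+7=15, value 29+21+10=60
- B+C+G: weight 5+3+7=15, value 29+21+10=60
Best: $74.

$74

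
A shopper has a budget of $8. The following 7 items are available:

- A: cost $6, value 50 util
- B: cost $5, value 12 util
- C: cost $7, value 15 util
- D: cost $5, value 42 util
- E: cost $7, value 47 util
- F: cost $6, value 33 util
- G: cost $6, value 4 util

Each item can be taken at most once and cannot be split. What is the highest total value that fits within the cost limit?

Check high-value combinations within $8:
- A: cost 6, value 50
- E: cost 7, value 47
- D: cost 5, value 42
- F: cost 6, value 33
- C: cost 7, value 15
Best: 50 util.

50 util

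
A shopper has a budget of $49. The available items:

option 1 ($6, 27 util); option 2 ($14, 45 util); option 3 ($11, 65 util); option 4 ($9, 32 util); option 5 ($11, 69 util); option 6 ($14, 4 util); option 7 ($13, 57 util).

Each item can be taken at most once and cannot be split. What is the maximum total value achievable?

Check high-value combinations within $49:
- option 2+option 3+option 5+option 7: cost 14+11+11+13=49, value 45+65+69+57=236
- option 3+option 4+option 5+option 7: cost 11+9+11+13=44, value 65+32+69+57=223
- option 1+option 3+option 5+option 7: cost 6+11+11+13=41, value 27+65+69+57=218
- option 2+option 3+option 4+option 5: cost 14+11+9+11=45, value 45+65+32+69=211
Best: 236 util.

236 util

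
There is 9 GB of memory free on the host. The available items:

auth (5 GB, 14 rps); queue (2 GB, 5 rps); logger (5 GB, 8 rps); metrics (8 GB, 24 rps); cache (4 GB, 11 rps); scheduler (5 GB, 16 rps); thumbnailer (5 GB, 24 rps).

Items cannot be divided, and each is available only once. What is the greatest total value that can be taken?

This is a 0/1 knapsack; check combinations near the capacity.
- cache+thumbnailer: memory 4+5=9, value 11+24=35
- queue+thumbnailer: memory 2+5=7, value 5+24=29
- cache+scheduler: memory 4+5=9, value 11+16=27
- auth+cache: memory 5+4=9, value 14+11=25
- thumbnailer: memory 5, value 24
Best: 35 rps.

35 rps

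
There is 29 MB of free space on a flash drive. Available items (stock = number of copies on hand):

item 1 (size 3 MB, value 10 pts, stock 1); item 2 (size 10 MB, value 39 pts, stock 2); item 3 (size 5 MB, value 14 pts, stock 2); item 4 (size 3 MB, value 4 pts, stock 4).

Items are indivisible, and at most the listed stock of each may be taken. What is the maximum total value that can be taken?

102 pts

Best selections within size 29 and stock limits:
- 1×item 1 + 2×item 2 + 1×item 3: size 28, value 102
- 2×item 2 + 1×item 3 + 1×item 4: size 28, value 96
- 1×item 1 + 2×item 2 + 2×item 4: size 29, value 96
- 2×item 2 + 1×item 3: size 25, value 92
Best: 102 pts.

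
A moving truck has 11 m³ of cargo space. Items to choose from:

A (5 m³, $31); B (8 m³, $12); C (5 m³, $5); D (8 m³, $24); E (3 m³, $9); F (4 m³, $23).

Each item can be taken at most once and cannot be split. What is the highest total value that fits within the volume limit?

This is a 0/1 knapsack; check combinations near the capacity.
- A+F: volume 5+4=9, value 31+23=54
- A+E: volume 5+3=8, value 31+9=40
- A+C: volume 5+5=10, value 31+5=36
- D+E: volume 8+3=11, value 24+9=33
- E+F: volume 3+4=7, value 9+23=32
Best: $54.

$54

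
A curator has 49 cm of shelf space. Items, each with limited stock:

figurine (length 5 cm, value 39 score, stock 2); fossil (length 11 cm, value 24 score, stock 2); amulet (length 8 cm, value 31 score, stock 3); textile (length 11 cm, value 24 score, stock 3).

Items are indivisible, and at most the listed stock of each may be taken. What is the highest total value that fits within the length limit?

Top feasible selections:
- 2×figurine + 3×amulet + 1×textile: length 45, value 195
- 2×figurine + 1×fossil + 3×amulet: length 45, value 195
- 2×figurine + 2×amulet + 2×textile: length 48, value 188
- 2×figurine + 1×fossil + 2×amulet + 1×textile: length 48, value 188
Best: 195 score.

195 score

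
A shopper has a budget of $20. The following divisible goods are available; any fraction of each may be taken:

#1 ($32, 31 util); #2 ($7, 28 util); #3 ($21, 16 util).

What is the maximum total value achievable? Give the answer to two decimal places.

40.59

Take in order of value per unit:
- #2 (28/7 per unit): all 7 → value 28, running total 28.00
- #1 (31/32 per unit): 13 of 32 → value 13×31/32 = 12.5938, running total 40.59
Total 40.59.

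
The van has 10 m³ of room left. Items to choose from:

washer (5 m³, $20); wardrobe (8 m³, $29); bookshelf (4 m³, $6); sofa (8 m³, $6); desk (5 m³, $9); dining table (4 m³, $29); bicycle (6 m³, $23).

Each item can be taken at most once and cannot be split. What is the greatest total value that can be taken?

$52

Check high-value combinations within 10 m³:
- dining table+bicycle: volume 4+6=10, value 29+23=52
- washer+dining table: volume 5+4=9, value 20+29=49
- desk+dining table: volume 5+4=9, value 9+29=38
- bookshelf+dining table: volume 4+4=8, value 6+29=35
Best: $52.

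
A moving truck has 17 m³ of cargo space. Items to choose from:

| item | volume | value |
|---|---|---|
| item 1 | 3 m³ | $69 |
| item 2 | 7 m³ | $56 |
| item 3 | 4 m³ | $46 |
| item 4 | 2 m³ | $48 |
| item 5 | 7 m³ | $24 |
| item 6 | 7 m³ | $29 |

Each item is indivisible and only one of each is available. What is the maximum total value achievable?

Check high-value combinations within 17 m³:
- item 1+item 2+item 3+item 4: volume 3+7+4+2=16, value 69+56+46+48=219
- item 1+item 3+item 4+item 6: volume 3+4+2+7=16, value 69+46+48+29=192
- item 1+item 3+item 4+item 5: volume 3+4+2+7=16, value 69+46+48+24=187
- item 1+item 2+item 4: volume 3+7+2=12, value 69+56+48=173
Best: $219.

$219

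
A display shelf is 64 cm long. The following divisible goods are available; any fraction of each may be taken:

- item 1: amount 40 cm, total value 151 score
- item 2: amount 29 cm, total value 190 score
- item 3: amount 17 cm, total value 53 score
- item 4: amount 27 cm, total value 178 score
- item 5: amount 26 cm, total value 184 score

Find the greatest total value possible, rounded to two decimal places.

434.07

Take in order of value per unit:
- item 5 (184/26 per unit): all 26 → value 184, running total 184.00
- item 4 (178/27 per unit): all 27 → value 178, running total 362.00
- item 2 (190/29 per unit): 11 of 29 → value 11×190/29 = 72.0690, running total 434.07
Total 434.07.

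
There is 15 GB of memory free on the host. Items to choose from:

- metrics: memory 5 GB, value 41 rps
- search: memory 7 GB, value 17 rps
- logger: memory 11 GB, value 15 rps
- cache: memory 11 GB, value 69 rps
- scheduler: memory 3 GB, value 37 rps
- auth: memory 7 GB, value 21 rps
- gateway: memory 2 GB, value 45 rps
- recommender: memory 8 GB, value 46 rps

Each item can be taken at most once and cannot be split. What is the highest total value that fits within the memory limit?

132 rps

Check high-value combinations within 15 GB:
- metrics+gateway+recommender: memory 5+2+8=15, value 41+45+46=132
- scheduler+gateway+recommender: memory 3+2+8=13, value 37+45+46=128
- metrics+scheduler+gateway: memory 5+3+2=10, value 41+37+45=123
- cache+gateway: memory 11+2=13, value 69+45=114
Best: 132 rps.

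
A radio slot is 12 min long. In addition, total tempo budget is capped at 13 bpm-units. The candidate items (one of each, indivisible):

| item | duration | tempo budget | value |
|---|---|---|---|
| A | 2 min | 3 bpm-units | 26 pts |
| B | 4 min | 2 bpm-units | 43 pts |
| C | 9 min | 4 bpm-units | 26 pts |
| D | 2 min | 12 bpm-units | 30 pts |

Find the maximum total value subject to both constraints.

Feasible sets respecting both limits:
- A+B: duration 6, tempo budget 5, value 69
- A+C: duration 11, tempo budget 7, value 52
- B: duration 4, tempo budget 2, value 43
- D: duration 2, tempo budget 12, value 30
Best: 69 pts.

69 pts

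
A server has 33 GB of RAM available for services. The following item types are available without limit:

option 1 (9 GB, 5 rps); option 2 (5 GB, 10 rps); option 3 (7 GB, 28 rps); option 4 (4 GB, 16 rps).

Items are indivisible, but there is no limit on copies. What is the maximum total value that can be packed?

132 rps

Best value-per-unit is option 3 at 28/7; filling with it alone gives 4×28 = 112.
Optimal mix: 3×option 3 + 3×option 4 → memory 33, value 132.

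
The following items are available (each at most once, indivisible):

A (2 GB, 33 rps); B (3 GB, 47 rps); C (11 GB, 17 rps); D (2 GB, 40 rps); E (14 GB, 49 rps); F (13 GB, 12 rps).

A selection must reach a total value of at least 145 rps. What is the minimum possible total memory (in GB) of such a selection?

Subsets with value ≥ 145, sorted by total memory:
- A+B+D+E: memory 21, value 169
- B+C+D+E: memory 30, value 153
- A+B+C+E: memory 30, value 146
- A+B+C+D+F: memory 31, value 149
Minimum memory: 21 GB.

21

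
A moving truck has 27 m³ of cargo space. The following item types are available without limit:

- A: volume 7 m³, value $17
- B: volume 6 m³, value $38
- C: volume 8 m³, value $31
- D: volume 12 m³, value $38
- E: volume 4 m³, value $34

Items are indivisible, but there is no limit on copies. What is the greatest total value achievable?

Best value-per-unit is E at 34/4; filling with it alone gives 6×34 = 204.
Optimal mix: 1×B + 5×E → volume 26, value 208.

$208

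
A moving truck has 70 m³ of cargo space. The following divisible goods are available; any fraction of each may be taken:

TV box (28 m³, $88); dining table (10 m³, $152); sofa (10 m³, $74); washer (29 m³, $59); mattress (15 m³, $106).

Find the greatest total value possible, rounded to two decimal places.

Take in order of value per unit:
- dining table (152/10 per unit): all 10 → value 152, running total 152.00
- sofa (74/10 per unit): all 10 → value 74, running total 226.00
- mattress (106/15 per unit): all 15 → value 106, running total 332.00
- TV box (88/28 per unit): all 28 → value 88, running total 420.00
- washer (59/29 per unit): 7 of 29 → value 7×59/29 = 14.2414, running total 434.24
Total 434.24.

434.24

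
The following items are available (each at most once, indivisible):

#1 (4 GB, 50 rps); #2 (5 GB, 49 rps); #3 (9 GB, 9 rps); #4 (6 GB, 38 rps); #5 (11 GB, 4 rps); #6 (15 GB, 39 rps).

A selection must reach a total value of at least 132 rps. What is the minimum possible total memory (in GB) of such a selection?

Subsets with value ≥ 132, sorted by total memory:
- #1+#2+#4: memory 15, value 137
- #1+#2+#3+#4: memory 24, value 146
- #1+#2+#6: memory 24, value 138
Minimum memory: 15 GB.

15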